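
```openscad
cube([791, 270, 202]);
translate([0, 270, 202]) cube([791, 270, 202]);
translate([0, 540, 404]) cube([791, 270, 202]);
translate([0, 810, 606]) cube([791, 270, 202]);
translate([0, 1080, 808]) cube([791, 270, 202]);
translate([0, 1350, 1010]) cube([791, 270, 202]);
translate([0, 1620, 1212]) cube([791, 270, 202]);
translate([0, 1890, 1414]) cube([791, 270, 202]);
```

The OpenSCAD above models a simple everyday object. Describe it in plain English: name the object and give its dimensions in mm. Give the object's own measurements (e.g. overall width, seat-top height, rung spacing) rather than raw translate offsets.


A straight staircase of 8 solid steps. Each step is 791 mm wide (x), 270 mm deep (y, the going) and 202 mm tall (the rise). The first step rests on the floor; each subsequent step sits one going further in +y and one rise higher in +z, directly behind and above the previous step with no overlap.


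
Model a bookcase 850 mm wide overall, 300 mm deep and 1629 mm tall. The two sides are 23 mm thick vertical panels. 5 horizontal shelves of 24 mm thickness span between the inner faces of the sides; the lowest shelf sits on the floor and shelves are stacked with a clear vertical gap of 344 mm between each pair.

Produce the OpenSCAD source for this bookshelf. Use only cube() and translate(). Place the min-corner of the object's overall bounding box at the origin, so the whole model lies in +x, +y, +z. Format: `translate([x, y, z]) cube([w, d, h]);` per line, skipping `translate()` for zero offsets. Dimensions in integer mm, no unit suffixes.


cube([23, 300, 1629]);
translate([827, 0, 0]) cube([23, 300, 1629]);
translate([23, 0, 0]) cube([804, 300, 24]);
translate([23, 0, 368]) cube([804, 300, 24]);
translate([23, 0, 736]) cube([804, 300, 24]);
translate([23, 0, 1104]) cube([804, 300, 24]);
translate([23, 0, 1472]) cube([804, 300, 24]);


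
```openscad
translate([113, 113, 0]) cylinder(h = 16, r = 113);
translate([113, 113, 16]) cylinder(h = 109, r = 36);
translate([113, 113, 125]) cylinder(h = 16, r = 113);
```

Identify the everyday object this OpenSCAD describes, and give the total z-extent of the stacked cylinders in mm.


A spool. The overall height is 141 mm.

Three coaxial cylinders, large–small–large — a spool. Two 16 mm flanges and a 109 mm core give 16 + 109 + 16 = 141 mm.


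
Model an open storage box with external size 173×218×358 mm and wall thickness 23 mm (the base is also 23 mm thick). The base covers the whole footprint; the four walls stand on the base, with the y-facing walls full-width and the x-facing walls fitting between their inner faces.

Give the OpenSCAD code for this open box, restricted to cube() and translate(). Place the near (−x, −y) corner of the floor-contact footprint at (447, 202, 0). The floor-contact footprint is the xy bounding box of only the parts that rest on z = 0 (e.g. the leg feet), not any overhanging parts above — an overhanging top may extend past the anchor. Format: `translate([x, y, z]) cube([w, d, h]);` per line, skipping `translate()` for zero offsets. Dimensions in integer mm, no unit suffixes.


translate([447, 202, 0]) cube([173, 218, 23]);
translate([447, 202, 23]) cube([173, 23, 335]);
translate([447, 397, 23]) cube([173, 23, 335]);
translate([447, 225, 23]) cube([23, 172, 335]);
translate([597, 225, 23]) cube([23, 172, 335]);


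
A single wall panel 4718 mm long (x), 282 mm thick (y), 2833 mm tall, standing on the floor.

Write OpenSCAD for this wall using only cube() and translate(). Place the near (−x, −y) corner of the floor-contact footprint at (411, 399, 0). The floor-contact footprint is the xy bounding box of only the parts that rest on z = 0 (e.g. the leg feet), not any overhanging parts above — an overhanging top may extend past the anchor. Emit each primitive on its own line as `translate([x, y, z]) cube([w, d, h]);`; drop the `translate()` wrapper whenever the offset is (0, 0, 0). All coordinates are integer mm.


translate([411, 399, 0]) cube([4718, 282, 2833]);


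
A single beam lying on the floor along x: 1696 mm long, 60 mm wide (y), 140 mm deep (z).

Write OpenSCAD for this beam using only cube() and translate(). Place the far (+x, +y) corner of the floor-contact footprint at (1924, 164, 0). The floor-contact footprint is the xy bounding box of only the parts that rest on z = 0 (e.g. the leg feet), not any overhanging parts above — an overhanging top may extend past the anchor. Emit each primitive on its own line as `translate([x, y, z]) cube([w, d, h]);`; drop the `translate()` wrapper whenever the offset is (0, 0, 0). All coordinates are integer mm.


translate([228, 104, 0]) cube([1696, 60, 140]);


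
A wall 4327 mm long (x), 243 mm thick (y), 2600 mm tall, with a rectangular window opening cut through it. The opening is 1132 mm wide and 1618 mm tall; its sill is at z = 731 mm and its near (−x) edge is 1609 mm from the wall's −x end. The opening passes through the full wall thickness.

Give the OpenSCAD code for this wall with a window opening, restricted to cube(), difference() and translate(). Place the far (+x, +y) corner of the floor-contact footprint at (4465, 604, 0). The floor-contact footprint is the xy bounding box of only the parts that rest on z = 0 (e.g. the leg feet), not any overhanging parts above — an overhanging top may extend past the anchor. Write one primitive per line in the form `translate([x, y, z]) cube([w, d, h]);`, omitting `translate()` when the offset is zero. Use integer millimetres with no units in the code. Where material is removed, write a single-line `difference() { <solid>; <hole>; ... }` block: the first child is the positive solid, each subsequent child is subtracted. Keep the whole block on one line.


difference() { translate([138, 361, 0]) cube([4327, 243, 2600]); translate([1747, 361, 731]) cube([1132, 243, 1618]); }


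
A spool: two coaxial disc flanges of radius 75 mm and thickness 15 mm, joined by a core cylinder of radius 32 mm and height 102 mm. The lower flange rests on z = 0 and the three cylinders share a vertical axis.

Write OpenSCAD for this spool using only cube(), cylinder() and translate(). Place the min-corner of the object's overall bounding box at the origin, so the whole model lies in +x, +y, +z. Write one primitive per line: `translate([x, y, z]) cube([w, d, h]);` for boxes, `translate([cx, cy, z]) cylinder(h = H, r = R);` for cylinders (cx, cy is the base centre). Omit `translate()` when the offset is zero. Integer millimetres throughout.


translate([75, 75, 0]) cylinder(h = 15, r = 75);
translate([75, 75, 15]) cylinder(h = 102, r = 32);
translate([75, 75, 117]) cylinder(h = 15, r = 75);


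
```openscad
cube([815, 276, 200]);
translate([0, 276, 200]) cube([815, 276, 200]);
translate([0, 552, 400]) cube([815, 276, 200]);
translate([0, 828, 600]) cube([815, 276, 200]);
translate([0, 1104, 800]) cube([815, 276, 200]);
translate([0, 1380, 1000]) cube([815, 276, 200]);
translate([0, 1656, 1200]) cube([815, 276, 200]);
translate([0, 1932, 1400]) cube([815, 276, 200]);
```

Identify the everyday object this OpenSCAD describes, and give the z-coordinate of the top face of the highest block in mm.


A staircase. The total rise is 1600 mm.

8 identical blocks, each offset up and back from the previous — a staircase. Each step is 200 mm tall and there are 8 of them, so the total rise is 8 × 200 = 1600 mm.


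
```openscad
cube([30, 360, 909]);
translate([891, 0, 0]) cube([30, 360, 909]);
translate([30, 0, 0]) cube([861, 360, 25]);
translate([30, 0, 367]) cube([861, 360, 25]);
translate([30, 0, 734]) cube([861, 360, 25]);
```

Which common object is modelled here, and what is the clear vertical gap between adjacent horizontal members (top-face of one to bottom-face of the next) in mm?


A bookshelf. The clear shelf gap is 342 mm.

Two tall side panels with 3 horizontal boards between them — a bookshelf. The first two shelf undersides are at z = 0 and z = 367; with shelf thickness 25, the clear gap is 367 − 0 − 25 = 342 mm.


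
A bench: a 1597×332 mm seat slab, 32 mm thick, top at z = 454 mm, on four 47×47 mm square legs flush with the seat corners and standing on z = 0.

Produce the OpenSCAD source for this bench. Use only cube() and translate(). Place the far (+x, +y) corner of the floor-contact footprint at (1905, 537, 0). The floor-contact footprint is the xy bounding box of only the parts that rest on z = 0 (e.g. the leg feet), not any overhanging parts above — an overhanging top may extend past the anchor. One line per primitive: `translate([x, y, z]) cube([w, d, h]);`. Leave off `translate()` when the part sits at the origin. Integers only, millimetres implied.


translate([308, 205, 422]) cube([1597, 332, 32]);
translate([308, 205, 0]) cube([47, 47, 422]);
translate([308, 490, 0]) cube([47, 47, 422]);
translate([1858, 205, 0]) cube([47, 47, 422]);
translate([1858, 490, 0]) cube([47, 47, 422]);


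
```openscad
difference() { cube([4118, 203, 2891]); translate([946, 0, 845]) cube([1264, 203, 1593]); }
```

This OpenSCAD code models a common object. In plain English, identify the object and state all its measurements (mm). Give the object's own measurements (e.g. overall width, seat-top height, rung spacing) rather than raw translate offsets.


A wall 4118 mm long (x), 203 mm thick (y), 2891 mm tall, with a rectangular window opening cut through it. The opening is 1264 mm wide and 1593 mm tall; its sill is at z = 845 mm and its near (−x) edge is 946 mm from the wall's −x end. The opening passes through the full wall thickness.


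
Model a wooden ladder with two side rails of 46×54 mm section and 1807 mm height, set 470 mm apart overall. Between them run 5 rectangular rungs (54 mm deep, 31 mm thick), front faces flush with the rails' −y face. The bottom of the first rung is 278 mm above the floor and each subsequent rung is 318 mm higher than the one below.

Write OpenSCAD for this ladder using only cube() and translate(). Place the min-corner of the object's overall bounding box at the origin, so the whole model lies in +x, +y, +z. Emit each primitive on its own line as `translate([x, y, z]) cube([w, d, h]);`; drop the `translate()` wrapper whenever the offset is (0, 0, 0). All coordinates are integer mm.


cube([46, 54, 1807]);
translate([424, 0, 0]) cube([46, 54, 1807]);
translate([46, 0, 278]) cube([378, 54, 31]);
translate([46, 0, 596]) cube([378, 54, 31]);
translate([46, 0, 914]) cube([378, 54, 31]);
translate([46, 0, 1232]) cube([378, 54, 31]);
translate([46, 0, 1550]) cube([378, 54, 31]);


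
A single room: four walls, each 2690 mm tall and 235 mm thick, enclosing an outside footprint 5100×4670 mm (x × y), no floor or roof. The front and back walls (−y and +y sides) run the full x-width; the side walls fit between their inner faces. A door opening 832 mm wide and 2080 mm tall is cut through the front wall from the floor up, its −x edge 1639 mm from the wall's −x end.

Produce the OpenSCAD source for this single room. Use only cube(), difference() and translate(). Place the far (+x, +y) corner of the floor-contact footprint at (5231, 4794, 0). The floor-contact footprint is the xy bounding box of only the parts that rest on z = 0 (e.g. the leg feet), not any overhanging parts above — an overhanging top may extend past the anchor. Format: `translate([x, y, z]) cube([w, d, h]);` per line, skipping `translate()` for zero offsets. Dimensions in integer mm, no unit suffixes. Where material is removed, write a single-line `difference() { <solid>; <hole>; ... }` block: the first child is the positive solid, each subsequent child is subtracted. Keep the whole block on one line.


difference() { translate([131, 124, 0]) cube([5100, 235, 2690]); translate([1770, 124, 0]) cube([832, 235, 2080]); }
translate([131, 4559, 0]) cube([5100, 235, 2690]);
translate([131, 359, 0]) cube([235, 4200, 2690]);
translate([4996, 359, 0]) cube([235, 4200, 2690]);


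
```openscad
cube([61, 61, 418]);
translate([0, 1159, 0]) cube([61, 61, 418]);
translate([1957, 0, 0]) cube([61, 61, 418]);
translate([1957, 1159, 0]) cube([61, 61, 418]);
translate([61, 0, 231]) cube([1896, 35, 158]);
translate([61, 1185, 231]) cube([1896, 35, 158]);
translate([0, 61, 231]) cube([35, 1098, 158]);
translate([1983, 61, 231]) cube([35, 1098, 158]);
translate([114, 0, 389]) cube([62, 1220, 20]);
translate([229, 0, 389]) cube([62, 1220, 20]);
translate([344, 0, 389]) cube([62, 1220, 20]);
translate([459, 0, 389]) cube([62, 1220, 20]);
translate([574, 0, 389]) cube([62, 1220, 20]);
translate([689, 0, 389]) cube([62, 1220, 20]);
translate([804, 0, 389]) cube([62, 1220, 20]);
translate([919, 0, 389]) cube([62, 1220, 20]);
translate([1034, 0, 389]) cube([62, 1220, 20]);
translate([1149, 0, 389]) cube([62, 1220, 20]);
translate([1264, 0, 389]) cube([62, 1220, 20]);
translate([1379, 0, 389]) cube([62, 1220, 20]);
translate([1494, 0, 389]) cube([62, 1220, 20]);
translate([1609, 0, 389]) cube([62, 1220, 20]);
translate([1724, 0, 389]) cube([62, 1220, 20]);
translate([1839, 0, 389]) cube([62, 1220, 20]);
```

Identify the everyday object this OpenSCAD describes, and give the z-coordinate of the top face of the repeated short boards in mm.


A bed frame. The slat-top height is 409 mm.

Four posts, four rails, and a row of slats — a bed frame. Slats sit on the rails at z = 231 + 158 = 389; with slat thickness 20, the top is 409 mm.


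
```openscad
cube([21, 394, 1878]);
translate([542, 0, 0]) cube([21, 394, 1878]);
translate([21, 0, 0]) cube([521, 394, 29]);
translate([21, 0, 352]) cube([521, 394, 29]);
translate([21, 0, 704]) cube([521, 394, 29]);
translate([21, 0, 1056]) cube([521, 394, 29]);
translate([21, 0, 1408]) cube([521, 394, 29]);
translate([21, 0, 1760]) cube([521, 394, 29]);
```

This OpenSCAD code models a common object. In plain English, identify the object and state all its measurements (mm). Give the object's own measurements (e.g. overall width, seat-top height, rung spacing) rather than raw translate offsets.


An open bookshelf. Two side panels, each 21 mm thick, 394 mm deep and 1878 mm tall, stand 563 mm apart (outside-to-outside). Between them sit 6 shelves, each 29 mm thick and 394 mm deep, spanning the full gap between the sides. The bottom shelf rests on the floor (its underside at z = 0) and the clear gap between one shelf's top and the next shelf's underside is 323 mm.


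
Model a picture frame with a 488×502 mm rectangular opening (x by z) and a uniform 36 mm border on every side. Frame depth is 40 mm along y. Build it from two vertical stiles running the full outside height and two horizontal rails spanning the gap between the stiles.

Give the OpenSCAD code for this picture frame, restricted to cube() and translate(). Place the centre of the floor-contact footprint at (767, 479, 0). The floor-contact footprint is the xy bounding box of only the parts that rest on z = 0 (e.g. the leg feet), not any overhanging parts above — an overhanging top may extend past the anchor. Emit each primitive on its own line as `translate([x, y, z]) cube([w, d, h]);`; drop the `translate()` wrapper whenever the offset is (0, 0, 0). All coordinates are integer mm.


translate([487, 459, 0]) cube([36, 40, 574]);
translate([1011, 459, 0]) cube([36, 40, 574]);
translate([523, 459, 0]) cube([488, 40, 36]);
translate([523, 459, 538]) cube([488, 40, 36]);


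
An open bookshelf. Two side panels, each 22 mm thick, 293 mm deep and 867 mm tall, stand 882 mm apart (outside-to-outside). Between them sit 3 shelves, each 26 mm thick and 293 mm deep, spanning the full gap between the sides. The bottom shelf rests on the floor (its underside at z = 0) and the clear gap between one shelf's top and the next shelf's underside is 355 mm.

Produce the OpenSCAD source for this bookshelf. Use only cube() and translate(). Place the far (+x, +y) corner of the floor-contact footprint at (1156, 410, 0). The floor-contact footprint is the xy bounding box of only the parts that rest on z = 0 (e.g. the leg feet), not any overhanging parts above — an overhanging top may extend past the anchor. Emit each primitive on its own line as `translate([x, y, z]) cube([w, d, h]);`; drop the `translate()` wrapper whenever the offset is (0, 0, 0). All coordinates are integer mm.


translate([274, 117, 0]) cube([22, 293, 867]);
translate([1134, 117, 0]) cube([22, 293, 867]);
translate([296, 117, 0]) cube([838, 293, 26]);
translate([296, 117, 381]) cube([838, 293, 26]);
translate([296, 117, 762]) cube([838, 293, 26]);


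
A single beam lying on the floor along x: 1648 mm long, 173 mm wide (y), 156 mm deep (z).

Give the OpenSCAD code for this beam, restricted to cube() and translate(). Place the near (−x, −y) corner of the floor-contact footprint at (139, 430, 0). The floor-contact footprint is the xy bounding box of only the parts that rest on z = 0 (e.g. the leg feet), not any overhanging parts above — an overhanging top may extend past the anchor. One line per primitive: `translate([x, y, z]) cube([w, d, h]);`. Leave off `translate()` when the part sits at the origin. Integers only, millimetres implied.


translate([139, 430, 0]) cube([1648, 173, 156]);


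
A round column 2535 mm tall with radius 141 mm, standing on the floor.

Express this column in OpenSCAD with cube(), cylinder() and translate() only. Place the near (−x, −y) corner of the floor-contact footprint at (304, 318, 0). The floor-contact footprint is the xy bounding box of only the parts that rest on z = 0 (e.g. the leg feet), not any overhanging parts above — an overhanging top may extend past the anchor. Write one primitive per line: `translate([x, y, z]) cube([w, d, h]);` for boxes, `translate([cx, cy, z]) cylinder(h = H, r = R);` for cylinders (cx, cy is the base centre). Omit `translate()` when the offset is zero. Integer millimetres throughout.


translate([445, 459, 0]) cylinder(h = 2535, r = 141);


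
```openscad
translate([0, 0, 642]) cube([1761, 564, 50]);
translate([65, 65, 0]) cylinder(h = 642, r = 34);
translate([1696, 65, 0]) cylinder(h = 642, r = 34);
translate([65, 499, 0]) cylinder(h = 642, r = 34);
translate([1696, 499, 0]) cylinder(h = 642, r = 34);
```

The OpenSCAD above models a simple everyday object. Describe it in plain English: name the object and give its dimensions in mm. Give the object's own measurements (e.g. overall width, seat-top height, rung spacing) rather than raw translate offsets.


A rectangular dining table. The top is 1761×564×50 mm with its upper surface at z = 692 mm. It stands on four round legs of 68 mm diameter, each leg's bounding box inset 31 mm from the nearest pair of top edges, running from the floor to the underside of the top.


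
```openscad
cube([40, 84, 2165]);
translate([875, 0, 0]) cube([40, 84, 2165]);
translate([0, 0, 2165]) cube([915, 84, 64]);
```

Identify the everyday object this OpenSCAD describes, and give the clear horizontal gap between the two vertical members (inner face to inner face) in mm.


A door frame. The clear opening width is 835 mm.

Two 2165 mm tall posts with a header on top — a door frame. The left jamb is 40 mm wide at x = 0; the right jamb starts at x = 875. The clear opening is 875 − 40 = 835 mm.


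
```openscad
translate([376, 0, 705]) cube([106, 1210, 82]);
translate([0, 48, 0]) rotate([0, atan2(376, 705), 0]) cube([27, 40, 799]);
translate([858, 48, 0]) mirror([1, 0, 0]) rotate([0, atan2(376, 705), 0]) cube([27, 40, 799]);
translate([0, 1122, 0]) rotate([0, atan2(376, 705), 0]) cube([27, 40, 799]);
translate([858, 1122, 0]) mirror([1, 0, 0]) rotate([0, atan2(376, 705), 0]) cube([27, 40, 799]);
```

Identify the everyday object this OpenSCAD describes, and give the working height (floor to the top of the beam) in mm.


A sawhorse. The overall height is 787 mm.

A beam across two mirrored pairs of raked legs — a sawhorse. The beam's underside is at z = 705 (matching the legs' vertical rise in atan2(376, 705)) and the beam is 82 mm tall, so its top is at 705 + 82 = 787 mm. The raked legs top out at the beam's underside, so that is the highest point.


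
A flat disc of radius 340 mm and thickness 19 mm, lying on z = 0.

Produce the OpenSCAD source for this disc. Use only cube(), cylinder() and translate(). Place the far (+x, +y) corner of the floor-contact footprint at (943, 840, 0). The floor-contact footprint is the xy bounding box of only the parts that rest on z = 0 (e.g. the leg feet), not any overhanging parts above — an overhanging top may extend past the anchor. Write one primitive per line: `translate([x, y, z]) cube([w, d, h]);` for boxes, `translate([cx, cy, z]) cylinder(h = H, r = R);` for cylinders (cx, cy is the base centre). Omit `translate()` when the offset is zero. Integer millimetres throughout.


translate([603, 500, 0]) cylinder(h = 19, r = 340);


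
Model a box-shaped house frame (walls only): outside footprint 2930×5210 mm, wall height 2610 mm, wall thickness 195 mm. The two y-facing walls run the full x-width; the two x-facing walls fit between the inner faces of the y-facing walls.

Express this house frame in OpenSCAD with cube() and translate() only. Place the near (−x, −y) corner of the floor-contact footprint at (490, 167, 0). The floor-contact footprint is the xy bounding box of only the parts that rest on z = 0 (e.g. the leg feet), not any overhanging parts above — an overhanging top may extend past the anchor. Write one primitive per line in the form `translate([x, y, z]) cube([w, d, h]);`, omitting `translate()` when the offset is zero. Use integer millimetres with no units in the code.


translate([490, 167, 0]) cube([2930, 195, 2610]);
translate([490, 5182, 0]) cube([2930, 195, 2610]);
translate([490, 362, 0]) cube([195, 4820, 2610]);
translate([3225, 362, 0]) cube([195, 4820, 2610]);


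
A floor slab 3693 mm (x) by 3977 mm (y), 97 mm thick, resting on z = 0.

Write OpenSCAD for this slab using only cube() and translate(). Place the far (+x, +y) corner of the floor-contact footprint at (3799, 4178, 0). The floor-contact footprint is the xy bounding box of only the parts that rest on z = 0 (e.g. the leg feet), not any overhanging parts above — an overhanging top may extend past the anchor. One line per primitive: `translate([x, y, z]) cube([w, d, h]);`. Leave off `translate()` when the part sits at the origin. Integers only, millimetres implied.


translate([106, 201, 0]) cube([3693, 3977, 97]);


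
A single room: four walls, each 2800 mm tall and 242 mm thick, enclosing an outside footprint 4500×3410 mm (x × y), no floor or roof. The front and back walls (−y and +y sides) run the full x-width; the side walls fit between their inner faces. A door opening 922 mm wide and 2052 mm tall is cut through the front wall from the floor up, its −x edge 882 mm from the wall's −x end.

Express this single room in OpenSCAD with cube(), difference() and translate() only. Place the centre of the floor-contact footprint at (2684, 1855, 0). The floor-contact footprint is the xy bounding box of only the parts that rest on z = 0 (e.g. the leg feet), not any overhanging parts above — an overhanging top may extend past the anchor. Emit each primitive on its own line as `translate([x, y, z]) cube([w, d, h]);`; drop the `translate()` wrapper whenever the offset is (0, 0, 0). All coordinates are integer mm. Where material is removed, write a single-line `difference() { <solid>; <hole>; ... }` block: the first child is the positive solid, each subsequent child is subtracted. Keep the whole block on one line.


difference() { translate([434, 150, 0]) cube([4500, 242, 2800]); translate([1316, 150, 0]) cube([922, 242, 2052]); }
translate([434, 3318, 0]) cube([4500, 242, 2800]);
translate([434, 392, 0]) cube([242, 2926, 2800]);
translate([4692, 392, 0]) cube([242, 2926, 2800]);


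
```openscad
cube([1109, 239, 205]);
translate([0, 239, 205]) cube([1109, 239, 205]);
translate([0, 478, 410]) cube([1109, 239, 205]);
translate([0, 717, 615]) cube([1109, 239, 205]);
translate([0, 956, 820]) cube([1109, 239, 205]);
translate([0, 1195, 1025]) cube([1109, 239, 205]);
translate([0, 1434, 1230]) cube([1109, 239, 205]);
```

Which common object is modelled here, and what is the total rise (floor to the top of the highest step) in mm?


A staircase. The total rise is 1435 mm.

7 identical blocks, each offset up and back from the previous — a staircase. Each step is 205 mm tall and there are 7 of them, so the total rise is 7 × 205 = 1435 mm.


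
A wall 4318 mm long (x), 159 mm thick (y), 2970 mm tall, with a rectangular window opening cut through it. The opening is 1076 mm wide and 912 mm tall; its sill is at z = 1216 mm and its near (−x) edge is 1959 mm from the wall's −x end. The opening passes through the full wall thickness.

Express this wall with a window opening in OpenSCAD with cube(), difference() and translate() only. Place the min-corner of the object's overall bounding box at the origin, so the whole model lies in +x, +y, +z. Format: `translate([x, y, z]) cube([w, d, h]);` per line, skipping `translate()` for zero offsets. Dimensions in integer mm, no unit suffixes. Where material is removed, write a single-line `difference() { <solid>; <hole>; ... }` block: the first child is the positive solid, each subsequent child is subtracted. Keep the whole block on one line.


difference() { cube([4318, 159, 2970]); translate([1959, 0, 1216]) cube([1076, 159, 912]); }


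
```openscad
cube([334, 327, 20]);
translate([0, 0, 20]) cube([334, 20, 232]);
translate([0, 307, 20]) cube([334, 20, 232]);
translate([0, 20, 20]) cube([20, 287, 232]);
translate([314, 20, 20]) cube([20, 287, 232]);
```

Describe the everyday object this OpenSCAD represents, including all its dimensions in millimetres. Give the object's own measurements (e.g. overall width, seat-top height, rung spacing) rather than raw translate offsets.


An open-topped rectangular box: outside dimensions 334×327×252 mm, with a uniform wall and base thickness of 20 mm. The base is a full 334×327 slab on the floor; four walls sit on top of the base. The front and back walls (the −y and +y sides) span the full width; the two side walls fit between them.


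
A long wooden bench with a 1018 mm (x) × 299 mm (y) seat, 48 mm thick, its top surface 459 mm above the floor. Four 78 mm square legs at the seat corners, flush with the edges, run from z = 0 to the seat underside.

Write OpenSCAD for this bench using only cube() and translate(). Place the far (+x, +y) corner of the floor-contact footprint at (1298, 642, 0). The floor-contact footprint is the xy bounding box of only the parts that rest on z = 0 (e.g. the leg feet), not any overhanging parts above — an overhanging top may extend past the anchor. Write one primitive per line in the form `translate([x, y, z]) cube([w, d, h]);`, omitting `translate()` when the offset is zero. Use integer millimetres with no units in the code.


translate([280, 343, 411]) cube([1018, 299, 48]);
translate([280, 343, 0]) cube([78, 78, 411]);
translate([280, 564, 0]) cube([78, 78, 411]);
translate([1220, 343, 0]) cube([78, 78, 411]);
translate([1220, 564, 0]) cube([78, 78, 411]);


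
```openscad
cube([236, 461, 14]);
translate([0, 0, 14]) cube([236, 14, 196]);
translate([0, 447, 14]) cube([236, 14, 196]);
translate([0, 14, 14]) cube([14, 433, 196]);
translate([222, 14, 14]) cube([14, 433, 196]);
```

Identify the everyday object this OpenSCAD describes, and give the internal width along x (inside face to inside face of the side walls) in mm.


An open box. The internal width is 208 mm.

A 236×461 base slab with four walls standing on it — an open box. The base is 236 mm wide and the walls are 14 mm thick, so the internal width is 236 − 2 × 14 = 208 mm.


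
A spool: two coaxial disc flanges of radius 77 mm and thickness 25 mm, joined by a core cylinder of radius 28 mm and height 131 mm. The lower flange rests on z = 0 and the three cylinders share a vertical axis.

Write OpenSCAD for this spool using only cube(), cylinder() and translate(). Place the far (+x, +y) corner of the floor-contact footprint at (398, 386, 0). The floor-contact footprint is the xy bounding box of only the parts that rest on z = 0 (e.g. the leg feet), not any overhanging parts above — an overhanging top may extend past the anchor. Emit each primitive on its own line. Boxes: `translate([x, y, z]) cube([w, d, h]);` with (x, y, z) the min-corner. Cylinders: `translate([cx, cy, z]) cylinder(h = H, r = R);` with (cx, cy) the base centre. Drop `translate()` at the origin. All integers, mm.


translate([321, 309, 0]) cylinder(h = 25, r = 77);
translate([321, 309, 25]) cylinder(h = 131, r = 28);
translate([321, 309, 156]) cylinder(h = 25, r = 77);


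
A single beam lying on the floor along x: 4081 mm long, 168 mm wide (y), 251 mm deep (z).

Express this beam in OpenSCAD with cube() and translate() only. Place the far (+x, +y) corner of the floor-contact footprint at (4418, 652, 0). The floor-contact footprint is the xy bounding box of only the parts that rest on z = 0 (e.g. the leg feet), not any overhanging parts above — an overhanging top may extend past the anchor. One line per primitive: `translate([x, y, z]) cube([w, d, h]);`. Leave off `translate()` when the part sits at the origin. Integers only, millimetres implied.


translate([337, 484, 0]) cube([4081, 168, 251]);


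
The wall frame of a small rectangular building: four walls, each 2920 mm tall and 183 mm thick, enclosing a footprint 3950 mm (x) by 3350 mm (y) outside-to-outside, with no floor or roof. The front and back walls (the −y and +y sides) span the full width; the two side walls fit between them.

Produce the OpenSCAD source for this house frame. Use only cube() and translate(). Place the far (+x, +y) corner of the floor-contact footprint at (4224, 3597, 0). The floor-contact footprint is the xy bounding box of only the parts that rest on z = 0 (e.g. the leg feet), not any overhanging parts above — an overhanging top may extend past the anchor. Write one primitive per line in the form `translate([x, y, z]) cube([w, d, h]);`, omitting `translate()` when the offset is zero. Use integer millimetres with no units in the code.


translate([274, 247, 0]) cube([3950, 183, 2920]);
translate([274, 3414, 0]) cube([3950, 183, 2920]);
translate([274, 430, 0]) cube([183, 2984, 2920]);
translate([4041, 430, 0]) cube([183, 2984, 2920]);


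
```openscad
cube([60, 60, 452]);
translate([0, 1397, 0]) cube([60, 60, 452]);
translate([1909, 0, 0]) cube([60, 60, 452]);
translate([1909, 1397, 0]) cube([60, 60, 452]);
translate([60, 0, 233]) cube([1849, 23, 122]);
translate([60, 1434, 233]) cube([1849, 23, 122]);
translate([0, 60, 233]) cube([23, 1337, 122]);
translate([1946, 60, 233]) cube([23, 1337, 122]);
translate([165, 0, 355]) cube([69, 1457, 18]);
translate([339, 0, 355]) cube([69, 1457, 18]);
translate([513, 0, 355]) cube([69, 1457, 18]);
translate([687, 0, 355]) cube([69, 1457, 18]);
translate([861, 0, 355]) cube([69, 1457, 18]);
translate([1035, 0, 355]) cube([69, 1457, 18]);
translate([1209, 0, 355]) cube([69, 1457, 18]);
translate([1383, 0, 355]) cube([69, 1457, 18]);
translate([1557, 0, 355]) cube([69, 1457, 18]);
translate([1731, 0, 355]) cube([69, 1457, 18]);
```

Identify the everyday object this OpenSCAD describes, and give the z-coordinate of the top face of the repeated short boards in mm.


A bed frame. The slat-top height is 373 mm.

Four posts, four rails, and a row of slats — a bed frame. Slats sit on the rails at z = 233 + 122 = 355; with slat thickness 18, the top is 373 mm.


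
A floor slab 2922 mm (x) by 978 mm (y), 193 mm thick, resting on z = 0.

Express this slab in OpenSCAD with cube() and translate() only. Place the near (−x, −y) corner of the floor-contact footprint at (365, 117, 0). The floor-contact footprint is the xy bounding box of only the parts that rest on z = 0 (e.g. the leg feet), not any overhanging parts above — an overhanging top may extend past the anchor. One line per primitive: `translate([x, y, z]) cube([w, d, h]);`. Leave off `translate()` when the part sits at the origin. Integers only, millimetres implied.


translate([365, 117, 0]) cube([2922, 978, 193]);


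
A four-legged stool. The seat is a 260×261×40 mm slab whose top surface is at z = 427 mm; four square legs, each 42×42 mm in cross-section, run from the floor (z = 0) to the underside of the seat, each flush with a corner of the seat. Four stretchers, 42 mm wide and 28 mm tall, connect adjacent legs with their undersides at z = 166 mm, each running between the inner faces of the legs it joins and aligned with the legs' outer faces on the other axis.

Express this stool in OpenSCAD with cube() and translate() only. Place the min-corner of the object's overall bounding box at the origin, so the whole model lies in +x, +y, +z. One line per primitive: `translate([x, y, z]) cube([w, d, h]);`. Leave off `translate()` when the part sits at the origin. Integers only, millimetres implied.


// leg_h = 427 - 40 = 387
// stretcher span = 260 - 2*42 = 176
translate([0, 0, 387]) cube([260, 261, 40]);
cube([42, 42, 387]);
translate([218, 0, 0]) cube([42, 42, 387]);
translate([0, 219, 0]) cube([42, 42, 387]);
translate([218, 219, 0]) cube([42, 42, 387]);
translate([42, 0, 166]) cube([176, 42, 28]);
translate([42, 219, 166]) cube([176, 42, 28]);
translate([0, 42, 166]) cube([42, 177, 28]);
translate([218, 42, 166]) cube([42, 177, 28]);


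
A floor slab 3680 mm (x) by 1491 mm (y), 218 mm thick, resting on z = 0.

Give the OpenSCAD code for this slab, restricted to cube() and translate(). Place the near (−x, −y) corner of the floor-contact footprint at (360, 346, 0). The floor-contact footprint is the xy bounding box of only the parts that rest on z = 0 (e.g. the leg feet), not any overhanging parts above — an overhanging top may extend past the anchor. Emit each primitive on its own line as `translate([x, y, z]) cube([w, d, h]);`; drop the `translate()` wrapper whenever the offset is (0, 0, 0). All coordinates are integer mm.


translate([360, 346, 0]) cube([3680, 1491, 218]);


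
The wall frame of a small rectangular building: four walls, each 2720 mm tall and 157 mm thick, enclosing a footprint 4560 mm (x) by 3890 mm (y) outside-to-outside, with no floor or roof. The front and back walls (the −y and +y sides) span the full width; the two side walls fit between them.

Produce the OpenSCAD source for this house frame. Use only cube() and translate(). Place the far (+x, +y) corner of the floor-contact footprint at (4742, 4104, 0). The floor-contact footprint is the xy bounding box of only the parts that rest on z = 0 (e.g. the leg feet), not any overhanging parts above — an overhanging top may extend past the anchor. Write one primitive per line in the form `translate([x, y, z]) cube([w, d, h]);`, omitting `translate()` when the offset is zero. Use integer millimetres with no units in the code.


translate([182, 214, 0]) cube([4560, 157, 2720]);
translate([182, 3947, 0]) cube([4560, 157, 2720]);
translate([182, 371, 0]) cube([157, 3576, 2720]);
translate([4585, 371, 0]) cube([157, 3576, 2720]);


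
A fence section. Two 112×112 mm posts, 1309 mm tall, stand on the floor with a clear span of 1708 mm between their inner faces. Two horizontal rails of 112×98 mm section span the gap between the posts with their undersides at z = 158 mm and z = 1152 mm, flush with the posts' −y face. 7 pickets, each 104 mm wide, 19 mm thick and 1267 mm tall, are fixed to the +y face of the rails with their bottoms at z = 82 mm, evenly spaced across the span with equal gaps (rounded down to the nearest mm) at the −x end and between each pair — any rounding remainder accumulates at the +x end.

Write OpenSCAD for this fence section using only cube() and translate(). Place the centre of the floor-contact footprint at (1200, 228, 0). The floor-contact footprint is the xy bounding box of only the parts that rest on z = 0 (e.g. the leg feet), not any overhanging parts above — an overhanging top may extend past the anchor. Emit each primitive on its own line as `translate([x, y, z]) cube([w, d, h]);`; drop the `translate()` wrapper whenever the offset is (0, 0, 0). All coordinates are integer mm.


translate([234, 172, 0]) cube([112, 112, 1309]);
translate([2054, 172, 0]) cube([112, 112, 1309]);
translate([346, 172, 158]) cube([1708, 112, 98]);
translate([346, 172, 1152]) cube([1708, 112, 98]);
translate([468, 284, 82]) cube([104, 19, 1267]);
translate([694, 284, 82]) cube([104, 19, 1267]);
translate([920, 284, 82]) cube([104, 19, 1267]);
translate([1146, 284, 82]) cube([104, 19, 1267]);
translate([1372, 284, 82]) cube([104, 19, 1267]);
translate([1598, 284, 82]) cube([104, 19, 1267]);
translate([1824, 284, 82]) cube([104, 19, 1267]);


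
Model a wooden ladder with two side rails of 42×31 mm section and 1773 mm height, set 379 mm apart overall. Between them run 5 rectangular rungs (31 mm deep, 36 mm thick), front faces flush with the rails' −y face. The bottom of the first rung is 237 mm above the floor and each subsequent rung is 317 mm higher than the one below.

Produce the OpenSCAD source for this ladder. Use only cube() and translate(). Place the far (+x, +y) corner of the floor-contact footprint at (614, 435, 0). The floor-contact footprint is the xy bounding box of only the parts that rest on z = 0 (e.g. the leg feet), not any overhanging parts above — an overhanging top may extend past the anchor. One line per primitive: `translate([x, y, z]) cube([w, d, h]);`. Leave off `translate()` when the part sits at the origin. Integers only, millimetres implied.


translate([235, 404, 0]) cube([42, 31, 1773]);
translate([572, 404, 0]) cube([42, 31, 1773]);
translate([277, 404, 237]) cube([295, 31, 36]);
translate([277, 404, 554]) cube([295, 31, 36]);
translate([277, 404, 871]) cube([295, 31, 36]);
translate([277, 404, 1188]) cube([295, 31, 36]);
translate([277, 404, 1505]) cube([295, 31, 36]);


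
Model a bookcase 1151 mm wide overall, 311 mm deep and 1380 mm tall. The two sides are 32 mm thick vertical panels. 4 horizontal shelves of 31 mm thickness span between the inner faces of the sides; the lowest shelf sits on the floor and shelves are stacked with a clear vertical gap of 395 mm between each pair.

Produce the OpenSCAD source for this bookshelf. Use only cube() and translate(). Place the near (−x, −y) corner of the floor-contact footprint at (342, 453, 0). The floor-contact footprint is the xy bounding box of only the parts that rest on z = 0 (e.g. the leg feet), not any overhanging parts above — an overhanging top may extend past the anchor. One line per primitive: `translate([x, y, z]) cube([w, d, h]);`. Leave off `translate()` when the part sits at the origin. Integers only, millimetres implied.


translate([342, 453, 0]) cube([32, 311, 1380]);
translate([1461, 453, 0]) cube([32, 311, 1380]);
translate([374, 453, 0]) cube([1087, 311, 31]);
translate([374, 453, 426]) cube([1087, 311, 31]);
translate([374, 453, 852]) cube([1087, 311, 31]);
translate([374, 453, 1278]) cube([1087, 311, 31]);


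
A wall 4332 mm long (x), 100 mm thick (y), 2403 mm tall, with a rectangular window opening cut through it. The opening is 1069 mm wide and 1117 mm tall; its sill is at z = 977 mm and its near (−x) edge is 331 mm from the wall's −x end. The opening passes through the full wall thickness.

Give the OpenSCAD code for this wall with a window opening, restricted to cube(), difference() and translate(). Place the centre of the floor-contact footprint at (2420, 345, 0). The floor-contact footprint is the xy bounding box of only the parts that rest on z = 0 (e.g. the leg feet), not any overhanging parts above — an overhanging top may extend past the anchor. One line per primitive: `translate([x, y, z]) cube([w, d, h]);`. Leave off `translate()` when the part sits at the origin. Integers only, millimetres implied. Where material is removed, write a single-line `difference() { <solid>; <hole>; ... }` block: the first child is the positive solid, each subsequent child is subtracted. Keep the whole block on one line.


difference() { translate([254, 295, 0]) cube([4332, 100, 2403]); translate([585, 295, 977]) cube([1069, 100, 1117]); }


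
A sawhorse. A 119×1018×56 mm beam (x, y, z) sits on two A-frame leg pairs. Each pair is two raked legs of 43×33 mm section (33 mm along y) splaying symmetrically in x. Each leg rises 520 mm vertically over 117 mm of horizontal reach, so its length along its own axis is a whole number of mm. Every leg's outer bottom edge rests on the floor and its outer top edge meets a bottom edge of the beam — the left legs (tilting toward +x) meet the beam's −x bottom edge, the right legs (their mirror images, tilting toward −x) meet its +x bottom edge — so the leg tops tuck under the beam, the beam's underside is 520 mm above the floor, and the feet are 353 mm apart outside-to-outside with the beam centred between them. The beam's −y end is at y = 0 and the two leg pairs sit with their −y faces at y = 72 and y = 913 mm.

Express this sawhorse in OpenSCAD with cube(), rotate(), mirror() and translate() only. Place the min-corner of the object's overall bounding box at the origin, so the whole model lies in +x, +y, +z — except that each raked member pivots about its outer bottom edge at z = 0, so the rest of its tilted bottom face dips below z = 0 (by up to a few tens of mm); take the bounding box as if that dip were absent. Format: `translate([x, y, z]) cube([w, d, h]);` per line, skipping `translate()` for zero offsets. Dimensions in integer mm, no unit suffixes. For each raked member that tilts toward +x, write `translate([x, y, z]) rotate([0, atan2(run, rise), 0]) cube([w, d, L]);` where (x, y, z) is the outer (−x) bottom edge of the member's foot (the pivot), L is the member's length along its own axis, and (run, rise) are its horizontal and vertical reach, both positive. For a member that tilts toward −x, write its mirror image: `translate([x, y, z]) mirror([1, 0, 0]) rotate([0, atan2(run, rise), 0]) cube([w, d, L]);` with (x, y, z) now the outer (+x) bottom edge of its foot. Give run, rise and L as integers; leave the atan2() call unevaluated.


// leg length = √(117² + 520²) = 533
// right-leg outer foot x = 2·117 + 119 = 353
// beam min-corner = (117, 0, 520)
translate([117, 0, 520]) cube([119, 1018, 56]);
translate([0, 72, 0]) rotate([0, atan2(117, 520), 0]) cube([43, 33, 533]);
translate([353, 72, 0]) mirror([1, 0, 0]) rotate([0, atan2(117, 520), 0]) cube([43, 33, 533]);
translate([0, 913, 0]) rotate([0, atan2(117, 520), 0]) cube([43, 33, 533]);
translate([353, 913, 0]) mirror([1, 0, 0]) rotate([0, atan2(117, 520), 0]) cube([43, 33, 533]);
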